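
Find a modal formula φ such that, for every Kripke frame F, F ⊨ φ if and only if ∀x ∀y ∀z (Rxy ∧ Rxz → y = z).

A defining formula is ◇q → □q (the CD axiom).
Suppose ◇q→□q is valid. Take Rxy, Rxz and set V(q)={y}. Then ◇q at x, so □q at x, so q at z, i.e. z=y.

◇q → □q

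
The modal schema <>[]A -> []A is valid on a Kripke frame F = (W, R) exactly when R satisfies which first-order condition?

This schema is equivalent to the 5 axiom ◇A → □◇A.
Its frame correspondent is the Euclidean property — forall x forall y forall z (Rxy & Rxz -> Ryz).

the Euclidean property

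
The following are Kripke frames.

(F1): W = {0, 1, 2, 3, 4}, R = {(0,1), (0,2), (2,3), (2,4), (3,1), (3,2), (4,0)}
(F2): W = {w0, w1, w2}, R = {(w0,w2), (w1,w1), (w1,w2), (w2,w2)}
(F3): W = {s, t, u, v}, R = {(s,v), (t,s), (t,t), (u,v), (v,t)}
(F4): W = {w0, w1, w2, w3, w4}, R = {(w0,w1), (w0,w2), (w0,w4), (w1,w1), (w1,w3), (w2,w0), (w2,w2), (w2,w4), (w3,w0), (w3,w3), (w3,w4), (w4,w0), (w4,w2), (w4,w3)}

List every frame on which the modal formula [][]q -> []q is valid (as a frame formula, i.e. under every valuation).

(F2), (F4)

Frame correspondent (Sahlqvist): forall x forall y (Rxy -> exists z (Rxz & Rzy)) — i.e. density.
(F1): fails — R32 but no z with R3z and Rz2.
(F2): ✓.
(F3): fails — Ruv but no z with Ruz and Rzv.
(F4): ✓.
Valid on: (F2), (F4).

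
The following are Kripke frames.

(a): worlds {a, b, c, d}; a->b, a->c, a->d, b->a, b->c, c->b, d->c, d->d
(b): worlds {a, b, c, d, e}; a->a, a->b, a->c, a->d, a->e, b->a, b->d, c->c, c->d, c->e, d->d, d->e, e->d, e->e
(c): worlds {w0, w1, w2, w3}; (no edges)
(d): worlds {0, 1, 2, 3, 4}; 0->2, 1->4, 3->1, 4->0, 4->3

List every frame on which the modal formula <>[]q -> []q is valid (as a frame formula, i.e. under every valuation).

This is the axiom for the Euclidean property; its first-order frame correspondent is forall x forall y forall z (Rxy & Rxz -> Ryz).
(a): fails — Rab and Rab but not Rbb.
(b): fails — Rab and Rab but not Rbb.
(c): satisfies the condition.
(d): fails — R02 and R02 but not R22.

(c)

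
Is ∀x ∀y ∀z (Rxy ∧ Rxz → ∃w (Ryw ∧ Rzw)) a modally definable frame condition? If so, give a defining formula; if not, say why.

Yes: it is convergence, defined by the .2 schema ◇□r → □◇r.
Suppose ◇□r→□◇r is valid. Take Rxy, Rxz and set V(r)={w : Ryw}. Then □r at y so ◇□r at x, so □◇r at x, so ◇r at z, giving w with Rzw and Ryw.

Definable; ◇□r → □◇r defines it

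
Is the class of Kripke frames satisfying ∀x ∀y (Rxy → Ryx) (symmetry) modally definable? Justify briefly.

This is a Sahlqvist condition; the B axiom r → □◇r defines it.
Suppose r→□◇r is valid. Take Rxy and set V(r)={x}. Then r at x, so □◇r at x, so ◇r at y, so some z with Ryz has r; z=x, i.e. Ryx.

Yes, by r → □◇r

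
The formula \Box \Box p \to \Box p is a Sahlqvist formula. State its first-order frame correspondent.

density: \forall x \forall y (Rxy \to \exists z (Rxz \wedge Rzy))

This is the C4 axiom.
It corresponds to density: \forall x \forall y (Rxy \to \exists z (Rxz \wedge Rzy)).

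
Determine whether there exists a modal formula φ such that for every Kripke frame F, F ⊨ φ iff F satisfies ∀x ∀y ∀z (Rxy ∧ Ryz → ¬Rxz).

Not definable by any modal formula

Modal frame validity is preserved under surjective bounded morphisms.
The 3-cycle (worlds w0,w1,w2 with w0→w1→w2→w0) is intransitive. Mapping every world to a single reflexive point • is a surjective bounded morphism; the reflexive point is not intransitive (R••∧R•• but R••).
Hence intransitivity is not modally definable.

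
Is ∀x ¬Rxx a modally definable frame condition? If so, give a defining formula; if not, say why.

If a class were modally definable it would be closed under surjective bounded morphisms (Goldblatt–Thomason).
The 3-cycle (worlds a,b,c with a→b→c→a) is irreflexive, and the map sending every world to a single reflexive point • is a surjective bounded morphism (forth: every edge maps to (•,•); back: every world has a successor). So any modal formula valid on the 3-cycle is also valid on the reflexive point, which is not irreflexive.
So no modal formula (or set of formulas) defines exactly the irreflexive frames.

Not definable by any modal formula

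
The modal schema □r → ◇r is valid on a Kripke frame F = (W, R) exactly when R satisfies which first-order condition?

seriality

Suppose □r→◇r is valid. At any x set V(r)=W. Then □r at x, so ◇r at x, so x has a successor.
The converse is a direct semantic check.
Frame condition: ∀x ∃y Rxy.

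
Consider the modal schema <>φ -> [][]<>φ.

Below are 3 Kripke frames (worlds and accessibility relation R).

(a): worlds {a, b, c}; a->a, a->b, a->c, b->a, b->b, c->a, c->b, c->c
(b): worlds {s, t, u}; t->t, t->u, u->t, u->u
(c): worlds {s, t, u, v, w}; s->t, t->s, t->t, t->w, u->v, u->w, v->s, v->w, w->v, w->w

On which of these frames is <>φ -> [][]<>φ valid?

The schema corresponds to a generalized confluence (Geach) condition: forall x forall y forall z ((xRy & x R^2 z) -> exists w (y = w & zRw)).
(a): fails — aRc, aR²b but no w with c=w and bRw.
(b): holds.
(c): fails — sRt, sR²w but no w* with t=w* and wRw*.
Valid on: (b).

(b)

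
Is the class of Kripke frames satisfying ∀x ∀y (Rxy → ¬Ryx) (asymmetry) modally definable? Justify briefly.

Not definable by any modal formula

Any modally definable frame class is closed under surjective bounded morphisms.
The 4-cycle (worlds 0,1,2,3 with 0→1→2→3→0) is asymmetric. Mapping every world to a single reflexive point • is a surjective bounded morphism, and the reflexive point is not asymmetric (R•• but asymmetry requires ¬R••).
So no modal formula (or set of formulas) defines exactly the asymmetric frames.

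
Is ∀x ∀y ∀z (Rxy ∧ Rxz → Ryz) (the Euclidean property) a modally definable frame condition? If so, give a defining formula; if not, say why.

Yes: it is the Euclidean property, defined by the 5 schema ◇p → □◇p.

Yes, by ◇p → □◇p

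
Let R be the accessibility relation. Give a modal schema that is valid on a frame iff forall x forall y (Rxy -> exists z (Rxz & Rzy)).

□□q → □q

The condition is density. The C4 schema □□q → □q defines it.
Suppose □□q→□q is valid. Take Rxy and set V(q)={w : xR²w}. Then □□q at x, so □q at x, so q at y, i.e. ∃z(Rxz∧Rzy).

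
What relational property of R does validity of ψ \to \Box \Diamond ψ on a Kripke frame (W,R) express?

Suppose ψ→□◇ψ is valid. Take Rxy and set V(ψ)={x}. Then ψ at x, so □◇ψ at x, so ◇ψ at y, so some z with Ryz has ψ; z=x, i.e. Ryx.
Conversely, on a frame with symmetry the schema holds at every world under every valuation.
So the correspondent is symmetry.

symmetry: \forall x \forall y (Rxy \to Ryx)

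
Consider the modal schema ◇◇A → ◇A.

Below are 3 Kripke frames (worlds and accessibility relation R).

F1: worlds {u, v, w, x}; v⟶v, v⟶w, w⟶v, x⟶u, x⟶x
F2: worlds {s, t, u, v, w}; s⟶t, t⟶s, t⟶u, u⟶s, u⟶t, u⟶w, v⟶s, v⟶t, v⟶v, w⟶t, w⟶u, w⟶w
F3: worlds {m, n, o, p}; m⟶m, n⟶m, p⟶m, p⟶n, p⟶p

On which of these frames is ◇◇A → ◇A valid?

F3

Frame correspondent (Sahlqvist): ∀x ∀y (xR²y → ∃w (y = w ∧ xRw)) — i.e. a generalized confluence (Geach) condition.
F1: fails — wR²w but no t with w=t and wRt.
F2: fails — sR²s but no w* with s=w* and sRw*.
F3: holds.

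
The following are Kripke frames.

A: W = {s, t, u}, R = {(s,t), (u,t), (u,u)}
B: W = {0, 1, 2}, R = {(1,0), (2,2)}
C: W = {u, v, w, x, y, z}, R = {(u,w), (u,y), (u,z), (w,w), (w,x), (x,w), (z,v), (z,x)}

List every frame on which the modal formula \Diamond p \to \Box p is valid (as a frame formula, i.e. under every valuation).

B

Frame correspondent (Sahlqvist): \forall x \forall y \forall z (Rxy \wedge Rxz \to y = z) — i.e. partial functionality.
A: fails — u sees both t and u.
B: condition met.
C: fails — u sees both w and y.
Valid on: B.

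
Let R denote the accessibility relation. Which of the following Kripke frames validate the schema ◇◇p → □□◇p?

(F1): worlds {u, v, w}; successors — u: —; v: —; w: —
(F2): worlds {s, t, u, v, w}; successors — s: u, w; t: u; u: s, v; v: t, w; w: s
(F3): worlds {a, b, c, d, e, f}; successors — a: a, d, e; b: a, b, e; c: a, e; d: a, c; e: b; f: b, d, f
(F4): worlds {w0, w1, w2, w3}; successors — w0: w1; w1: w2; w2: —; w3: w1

(F1)

This is the axiom for a generalized confluence (Geach) condition; its first-order frame correspondent is ∀x ∀y ∀z ((xR²y ∧ xR²z) → ∃w (y = w ∧ zRw)).
(F1): ✓.
(F2): fails — sR²s, sR²s but no w* with s=w* and sRw*.
(F3): fails — aR²a, aR²e but no w with a=w and eRw.
(F4): fails — w0R²w2, w0R²w2 but no w with w2=w and w2Rw.
Valid on: (F1).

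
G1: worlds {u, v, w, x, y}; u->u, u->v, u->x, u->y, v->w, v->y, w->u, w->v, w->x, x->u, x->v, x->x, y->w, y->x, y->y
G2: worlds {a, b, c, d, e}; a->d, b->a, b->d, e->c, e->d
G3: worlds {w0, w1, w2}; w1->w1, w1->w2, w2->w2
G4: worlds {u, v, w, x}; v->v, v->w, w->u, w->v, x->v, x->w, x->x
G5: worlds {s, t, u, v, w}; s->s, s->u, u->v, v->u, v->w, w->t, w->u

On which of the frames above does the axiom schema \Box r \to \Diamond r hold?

This is the axiom for seriality; its first-order frame correspondent is \forall x \exists y Rxy.
G1: holds.
G2: fails — world c has no successor.
G3: fails — world w0 has no successor.
G4: fails — world u has no successor.
G5: fails — world t has no successor.

G1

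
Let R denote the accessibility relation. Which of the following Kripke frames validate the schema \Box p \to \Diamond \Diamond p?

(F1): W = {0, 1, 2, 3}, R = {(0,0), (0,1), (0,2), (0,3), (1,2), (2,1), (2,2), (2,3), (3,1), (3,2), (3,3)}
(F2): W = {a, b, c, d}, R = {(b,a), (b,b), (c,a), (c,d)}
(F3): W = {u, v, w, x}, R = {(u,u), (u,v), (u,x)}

Frame correspondent (Sahlqvist): \forall x \exists w (xRw \wedge x R^2 w) — i.e. a generalized confluence (Geach) condition.
(F1): holds.
(F2): fails — at a but no w with aRw and aR²w.
(F3): fails — at v but no t with vRt and vR²t.
Valid on: (F1).

(F1)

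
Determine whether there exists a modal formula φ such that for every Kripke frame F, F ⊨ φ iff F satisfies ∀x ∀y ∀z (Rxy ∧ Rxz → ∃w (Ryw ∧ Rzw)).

This is a Sahlqvist condition; the .2 axiom ◇□r → □◇r defines it.
Suppose ◇□r→□◇r is valid. Take Rxy, Rxz and set V(r)={w : Ryw}. Then □r at y so ◇□r at x, so □◇r at x, so ◇r at z, giving w with Rzw and Ryw.

Yes — defined by ◇□r → □◇r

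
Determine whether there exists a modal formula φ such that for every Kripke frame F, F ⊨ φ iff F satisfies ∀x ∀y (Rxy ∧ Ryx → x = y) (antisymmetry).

Any modally definable frame class is closed under surjective bounded morphisms.
The 8-cycle (worlds 0,1,2,3,4,5,6,7 with 0→1→2→3→4→5→6→7→0) is antisymmetric. Sending even-indexed worlds to s and odd-indexed worlds to t is a surjective bounded morphism onto the two-world frame with s↔t, which is not antisymmetric.
So the class is not modally definable.

Not definable by any modal formula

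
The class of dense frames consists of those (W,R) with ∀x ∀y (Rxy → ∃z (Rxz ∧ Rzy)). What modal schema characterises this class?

This is density; the standard corresponding axiom is C4: □□r → □r.
Suppose □□r→□r is valid. Take Rxy and set V(r)={w : xR²w}. Then □□r at x, so □r at x, so r at y, i.e. ∃z(Rxz∧Rzy).

□□r → □r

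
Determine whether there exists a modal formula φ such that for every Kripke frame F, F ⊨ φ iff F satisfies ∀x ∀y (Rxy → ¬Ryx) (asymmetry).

Not definable by any modal formula

If a class were modally definable it would be closed under surjective bounded morphisms (Goldblatt–Thomason).
The 4-cycle (worlds s,t,u,v with s→t→u→v→s) is asymmetric. Mapping every world to a single reflexive point • is a surjective bounded morphism, and the reflexive point is not asymmetric (R•• but asymmetry requires ¬R••).
Hence asymmetry is not modally definable.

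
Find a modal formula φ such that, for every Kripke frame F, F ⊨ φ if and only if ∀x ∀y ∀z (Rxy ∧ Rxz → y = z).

◇s → □s

This is partial functionality; the standard corresponding axiom is CD: ◇s → □s.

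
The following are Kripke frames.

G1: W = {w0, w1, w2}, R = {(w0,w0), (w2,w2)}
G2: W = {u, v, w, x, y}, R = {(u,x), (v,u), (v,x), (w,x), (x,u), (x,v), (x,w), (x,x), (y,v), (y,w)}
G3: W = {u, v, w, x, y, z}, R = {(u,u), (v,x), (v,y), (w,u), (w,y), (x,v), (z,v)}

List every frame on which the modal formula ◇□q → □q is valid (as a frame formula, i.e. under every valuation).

G1

This is the axiom for the Euclidean property; its first-order frame correspondent is ∀x ∀y ∀z (Rxy ∧ Rxz → Ryz).
G1: condition met.
G2: fails — Rvu and Rvu but not Ruu.
G3: fails — Rvx and Rvx but not Rxx.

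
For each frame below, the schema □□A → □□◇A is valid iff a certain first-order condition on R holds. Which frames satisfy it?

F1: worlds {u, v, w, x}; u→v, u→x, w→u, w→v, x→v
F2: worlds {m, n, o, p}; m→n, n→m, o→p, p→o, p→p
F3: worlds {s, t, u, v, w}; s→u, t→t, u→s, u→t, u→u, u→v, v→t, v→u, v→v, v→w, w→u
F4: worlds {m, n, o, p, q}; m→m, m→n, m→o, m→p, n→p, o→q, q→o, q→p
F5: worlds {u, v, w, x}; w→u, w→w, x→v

F3

The schema corresponds to a generalized confluence (Geach) condition: ∀x ∀z (xR²z → ∃w (xR²w ∧ zRw)).
F1: fails — uR²v but no t with uR²t and vRt.
F2: fails — mR²m but no w with mR²w and mRw.
F3: holds.
F4: fails — mR²p but no w with mR²w and pRw.
F5: fails — wR²u but no t with wR²t and uRt.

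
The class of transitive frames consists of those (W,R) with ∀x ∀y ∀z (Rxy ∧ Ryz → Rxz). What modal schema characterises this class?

This is transitivity; the standard corresponding axiom is 4: □ψ → □□ψ.
Suppose □ψ→□□ψ is valid. Take Rxy, Ryz and set V(ψ)={w : Rxw}. Then □ψ at x, so □□ψ at x, so □ψ at y, so ψ at z, i.e. Rxz.

□ψ → □□ψ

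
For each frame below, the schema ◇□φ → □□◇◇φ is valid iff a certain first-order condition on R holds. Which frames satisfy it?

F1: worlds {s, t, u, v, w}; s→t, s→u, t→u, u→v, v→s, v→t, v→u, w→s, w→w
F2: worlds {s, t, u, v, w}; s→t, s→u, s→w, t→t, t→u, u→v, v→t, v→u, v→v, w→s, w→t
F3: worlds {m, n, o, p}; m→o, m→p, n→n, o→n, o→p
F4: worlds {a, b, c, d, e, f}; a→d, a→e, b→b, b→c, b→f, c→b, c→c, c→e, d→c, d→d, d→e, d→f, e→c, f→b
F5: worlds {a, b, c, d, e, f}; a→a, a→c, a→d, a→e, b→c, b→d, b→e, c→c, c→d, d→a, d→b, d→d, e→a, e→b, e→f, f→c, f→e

F2, F4, F5

Frame correspondent (Sahlqvist): ∀x ∀y ∀z ((xRy ∧ xR²z) → ∃w (yRw ∧ zR²w)) — i.e. a generalized confluence (Geach) condition.
F1: fails — sRu, sR²u but no w* with uRw* and uR²w*.
F2: condition met.
F3: fails — mRo, mR²p but no w with oRw and pR²w.
F4: condition met.
F5: condition met.
Valid on: F2, F4, F5.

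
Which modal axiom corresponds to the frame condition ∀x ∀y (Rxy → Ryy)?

A defining formula is □(□s → s) (the T□ axiom).
Suppose □(□s→s) is valid. Take Rxy and set V(s)={w : Ryw}. Then at y, □s holds; since □(□s→s) at x, □s→s at y, so s at y, i.e. Ryy.

□(□s → s)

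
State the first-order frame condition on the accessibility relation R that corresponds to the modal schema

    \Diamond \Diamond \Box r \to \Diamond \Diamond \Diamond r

This is a Sahlqvist (Geach-type) schema ◇^2□^1r → □^0◇^3r.
Minimal-valuation argument: fix x; take any y with xR^2y and any z with xR^0z. Set V(r) to the set of worlds R-reachable from y in exactly 1 step. Then □^1r holds at y, so the antecedent holds at x; validity forces ◇^3r at z, giving a w with zR^3w and yR^1w.
First-order correspondent: \forall x \forall y (x R^2 y \to \exists w (yRw \wedge x R^3 w)).

\forall x \forall y (x R^2 y \to \exists w (yRw \wedge x R^3 w))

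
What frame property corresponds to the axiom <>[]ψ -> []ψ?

the Euclidean property: forall x forall y forall z (Rxy & Rxz -> Ryz)

Replacing ψ by ¬ψ and contraposing gives the equivalent schema ◇ψ → □◇ψ.
Suppose ◇ψ→□◇ψ is valid. Take Rxy, Rxz and set V(ψ)={y}. Then ◇ψ at x, so □◇ψ at x, so ◇ψ at z, so some w with Rzw has ψ; w=y, i.e. Rzy. By symmetry of the argument, Ryz.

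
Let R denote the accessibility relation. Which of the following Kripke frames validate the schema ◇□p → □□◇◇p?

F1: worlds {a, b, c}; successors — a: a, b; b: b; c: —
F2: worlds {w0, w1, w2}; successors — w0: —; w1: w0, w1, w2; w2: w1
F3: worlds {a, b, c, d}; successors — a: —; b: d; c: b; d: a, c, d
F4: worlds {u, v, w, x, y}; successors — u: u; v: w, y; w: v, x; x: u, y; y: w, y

F1

The schema corresponds to a generalized confluence (Geach) condition: ∀x ∀y ∀z ((xRy ∧ xR²z) → ∃w (yRw ∧ zR²w)).
F1: condition met.
F2: fails — w1Rw0, w1R²w0 but no w with w0Rw and w0R²w.
F3: fails — bRd, bR²a but no w with dRw and aR²w.
F4: fails — vRw, vR²w but no t with wRt and wR²t.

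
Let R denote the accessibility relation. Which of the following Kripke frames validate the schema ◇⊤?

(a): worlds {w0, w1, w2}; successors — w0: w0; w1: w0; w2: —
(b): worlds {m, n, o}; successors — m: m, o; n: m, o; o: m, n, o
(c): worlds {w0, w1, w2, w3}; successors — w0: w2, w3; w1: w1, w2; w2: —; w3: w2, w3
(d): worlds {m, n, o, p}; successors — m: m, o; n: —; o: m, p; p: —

(b)

This is the axiom for seriality; its first-order frame correspondent is ∀x ∃y Rxy.
(a): fails — world w2 has no successor.
(b): holds.
(c): fails — world w2 has no successor.
(d): fails — world n has no successor.
Valid on: (b).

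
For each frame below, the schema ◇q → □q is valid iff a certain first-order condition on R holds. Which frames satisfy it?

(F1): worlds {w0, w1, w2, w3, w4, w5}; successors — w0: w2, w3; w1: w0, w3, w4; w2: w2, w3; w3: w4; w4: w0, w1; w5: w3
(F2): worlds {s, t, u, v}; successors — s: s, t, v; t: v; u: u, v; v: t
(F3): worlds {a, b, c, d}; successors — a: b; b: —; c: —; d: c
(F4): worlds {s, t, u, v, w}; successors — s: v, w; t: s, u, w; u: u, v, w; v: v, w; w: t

The schema corresponds to partial functionality: ∀x ∀y ∀z (Rxy ∧ Rxz → y = z).
(F1): fails — w0 sees both w2 and w3.
(F2): fails — s sees both s and t.
(F3): satisfies the condition.
(F4): fails — s sees both v and w.

(F3)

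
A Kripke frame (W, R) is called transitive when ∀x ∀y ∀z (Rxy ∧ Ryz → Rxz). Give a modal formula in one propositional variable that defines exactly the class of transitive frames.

□q → □□q

A defining formula is □q → □□q (the 4 axiom).
Suppose □q→□□q is valid. Take Rxy, Ryz and set V(q)={w : Rxw}. Then □q at x, so □□q at x, so □q at y, so q at z, i.e. Rxz.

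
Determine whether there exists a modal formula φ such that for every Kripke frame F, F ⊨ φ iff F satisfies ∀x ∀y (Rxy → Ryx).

Yes: it is symmetry, defined by the B schema r → □◇r.

Definable; r → □◇r defines it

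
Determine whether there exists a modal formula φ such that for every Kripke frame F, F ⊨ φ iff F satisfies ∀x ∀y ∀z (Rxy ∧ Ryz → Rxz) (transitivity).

Definable; □q → □□q defines it

Yes: it is transitivity, defined by the 4 schema □q → □□q.
Suppose □q→□□q is valid. Take Rxy, Ryz and set V(q)={w : Rxw}. Then □q at x, so □□q at x, so □q at y, so q at z, i.e. Rxz.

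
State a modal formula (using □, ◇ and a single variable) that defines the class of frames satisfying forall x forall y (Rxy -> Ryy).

A defining formula is □(□q → q) (the T□ axiom).
Suppose □(□q→q) is valid. Take Rxy and set V(q)={w : Ryw}. Then at y, □q holds; since □(□q→q) at x, □q→q at y, so q at y, i.e. Ryy.

□(□q → q)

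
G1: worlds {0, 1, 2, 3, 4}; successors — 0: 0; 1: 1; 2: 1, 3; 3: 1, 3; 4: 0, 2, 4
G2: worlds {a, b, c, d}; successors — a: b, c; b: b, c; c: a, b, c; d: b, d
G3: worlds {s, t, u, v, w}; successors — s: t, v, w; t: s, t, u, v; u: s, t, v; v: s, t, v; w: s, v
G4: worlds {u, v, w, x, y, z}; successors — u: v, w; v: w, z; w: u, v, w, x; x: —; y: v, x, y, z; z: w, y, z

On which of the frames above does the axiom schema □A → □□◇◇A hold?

G2, G3

The schema corresponds to a generalized confluence (Geach) condition: ∀x ∀z (xR²z → ∃w (xRw ∧ zR²w)).
G1: fails — 4R²1 but no w with 4Rw and 1R²w.
G2: condition met.
G3: condition met.
G4: fails — uR²x but no t with uRt and xR²t.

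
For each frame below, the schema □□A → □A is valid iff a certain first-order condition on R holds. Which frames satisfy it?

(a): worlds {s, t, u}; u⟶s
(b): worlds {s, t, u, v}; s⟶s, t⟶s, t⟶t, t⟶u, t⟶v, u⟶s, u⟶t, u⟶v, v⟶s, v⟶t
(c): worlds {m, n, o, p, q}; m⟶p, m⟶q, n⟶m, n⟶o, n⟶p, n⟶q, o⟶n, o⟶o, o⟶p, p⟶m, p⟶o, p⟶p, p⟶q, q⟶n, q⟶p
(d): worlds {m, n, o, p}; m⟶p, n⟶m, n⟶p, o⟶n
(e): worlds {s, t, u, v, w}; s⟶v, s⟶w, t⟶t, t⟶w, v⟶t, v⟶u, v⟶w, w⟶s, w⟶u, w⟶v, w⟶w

(b), (e)

Frame correspondent (Sahlqvist): ∀x ∀y (Rxy → ∃z (Rxz ∧ Rzy)) — i.e. density.
(a): fails — Rus but no z with Ruz and Rzs.
(b): holds.
(c): fails — Rqn but no z with Rqz and Rzn.
(d): fails — Ron but no z with Roz and Rzn.
(e): holds.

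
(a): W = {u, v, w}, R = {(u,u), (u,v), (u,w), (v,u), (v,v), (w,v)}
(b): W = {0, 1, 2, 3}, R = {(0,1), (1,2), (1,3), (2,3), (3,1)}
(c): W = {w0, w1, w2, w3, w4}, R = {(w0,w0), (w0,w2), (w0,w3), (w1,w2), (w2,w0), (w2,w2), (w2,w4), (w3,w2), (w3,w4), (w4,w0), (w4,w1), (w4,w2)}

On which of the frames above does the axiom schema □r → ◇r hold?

Frame correspondent (Sahlqvist): ∀x ∃y Rxy — i.e. seriality.
(a): holds.
(b): holds.
(c): holds.
Valid on: (a), (b), (c).

(a), (b), (c)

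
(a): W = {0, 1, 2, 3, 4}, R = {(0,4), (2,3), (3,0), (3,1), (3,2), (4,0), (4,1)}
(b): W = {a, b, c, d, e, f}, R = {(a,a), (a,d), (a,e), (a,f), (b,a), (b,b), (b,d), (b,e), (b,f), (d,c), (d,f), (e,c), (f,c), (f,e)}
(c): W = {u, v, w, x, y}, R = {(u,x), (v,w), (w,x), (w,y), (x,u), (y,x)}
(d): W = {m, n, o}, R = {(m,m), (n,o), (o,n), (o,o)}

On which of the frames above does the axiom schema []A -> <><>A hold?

The schema corresponds to a generalized confluence (Geach) condition: forall x exists w (xRw & x R^2 w).
(a): fails — at 0 but no w with 0Rw and 0R²w.
(b): fails — at c but no w with cRw and cR²w.
(c): fails — at u but no t with uRt and uR²t.
(d): condition met.

(d)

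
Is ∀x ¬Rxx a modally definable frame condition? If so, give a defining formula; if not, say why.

Not modally definable

If a class were modally definable it would be closed under surjective bounded morphisms (Goldblatt–Thomason).
The 4-cycle (worlds w0,w1,w2,w3 with w0→w1→w2→w3→w0) is irreflexive, and the map sending every world to a single reflexive point • is a surjective bounded morphism (forth: every edge maps to (•,•); back: every world has a successor). So any modal formula valid on the 4-cycle is also valid on the reflexive point, which is not irreflexive.
Hence irreflexivity is not modally definable.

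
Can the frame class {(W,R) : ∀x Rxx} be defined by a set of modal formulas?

This is a Sahlqvist condition; the T axiom □p → p defines it.
Suppose □p→p is valid. At any x set V(p)={w : Rxw}. Then □p holds at x, so p holds at x, i.e. Rxx.

Definable; □p → p defines it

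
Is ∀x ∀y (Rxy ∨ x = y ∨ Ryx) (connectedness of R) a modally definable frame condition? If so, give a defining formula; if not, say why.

No — not modally definable

Modal frame validity is preserved under disjoint unions.
Take 4 disjoint single-world reflexive frames: each is trivially connected, but their disjoint union has 4 worlds with no edge between distinct components, so it is not connected.
Hence connectedness of R is not modally definable.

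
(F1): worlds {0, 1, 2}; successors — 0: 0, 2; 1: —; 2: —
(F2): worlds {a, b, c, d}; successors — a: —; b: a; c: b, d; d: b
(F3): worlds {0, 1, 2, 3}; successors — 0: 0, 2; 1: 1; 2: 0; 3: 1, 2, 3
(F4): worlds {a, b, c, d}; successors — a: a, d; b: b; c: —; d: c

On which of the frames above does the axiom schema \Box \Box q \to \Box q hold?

(F1), (F3)

The schema corresponds to density: \forall x \forall y (Rxy \to \exists z (Rxz \wedge Rzy)).
(F1): condition met.
(F2): fails — Rdb but no z with Rdz and Rzb.
(F3): condition met.
(F4): fails — Rdc but no z with Rdz and Rzc.
Valid on: (F1), (F3).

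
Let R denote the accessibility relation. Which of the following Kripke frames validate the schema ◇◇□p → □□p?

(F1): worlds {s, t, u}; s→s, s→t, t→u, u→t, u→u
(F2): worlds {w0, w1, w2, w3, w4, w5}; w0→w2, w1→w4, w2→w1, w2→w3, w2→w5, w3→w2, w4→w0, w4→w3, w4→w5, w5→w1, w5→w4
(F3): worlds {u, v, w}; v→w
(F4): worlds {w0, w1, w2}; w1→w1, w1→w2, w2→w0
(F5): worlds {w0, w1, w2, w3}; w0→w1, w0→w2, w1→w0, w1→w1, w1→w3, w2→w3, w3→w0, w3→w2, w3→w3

Frame correspondent (Sahlqvist): ∀x ∀y ∀z ((xR²y ∧ xR²z) → ∃w (yRw ∧ z = w)) — i.e. a generalized confluence (Geach) condition.
(F1): fails — sR²s, sR²u but no w with sRw and u=w.
(F2): fails — w0R²w1, w0R²w1 but no w with w1Rw and w1=w.
(F3): condition met.
(F4): fails — w1R²w0, w1R²w0 but no w with w0Rw and w0=w.
(F5): fails — w0R²w0, w0R²w0 but no w with w0Rw and w0=w.

(F3)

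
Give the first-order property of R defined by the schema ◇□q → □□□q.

This is a Sahlqvist (Geach-type) schema ◇^1□^1q → □^3◇^0q.
Minimal-valuation argument: fix x; take any y with xR^1y and any z with xR^3z. Set V(q) to the set of worlds R-reachable from y in exactly 1 step. Then □^1q holds at y, so the antecedent holds at x; validity forces ◇^0q at z, giving a w with zR^0w and yR^1w.
First-order correspondent: ∀x ∀y ∀z ((xRy ∧ xR³z) → ∃w (yRw ∧ z = w)).

∀x ∀y ∀z ((xRy ∧ xR³z) → ∃w (yRw ∧ z = w))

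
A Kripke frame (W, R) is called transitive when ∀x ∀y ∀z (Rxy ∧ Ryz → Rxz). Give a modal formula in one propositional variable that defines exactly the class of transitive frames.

This is transitivity; the standard corresponding axiom is 4: □p → □□p.

□p → □□p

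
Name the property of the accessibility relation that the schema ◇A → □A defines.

Partial functionality

Suppose ◇A→□A is valid. Take Rxy, Rxz and set V(A)={y}. Then ◇A at x, so □A at x, so A at z, i.e. z=y.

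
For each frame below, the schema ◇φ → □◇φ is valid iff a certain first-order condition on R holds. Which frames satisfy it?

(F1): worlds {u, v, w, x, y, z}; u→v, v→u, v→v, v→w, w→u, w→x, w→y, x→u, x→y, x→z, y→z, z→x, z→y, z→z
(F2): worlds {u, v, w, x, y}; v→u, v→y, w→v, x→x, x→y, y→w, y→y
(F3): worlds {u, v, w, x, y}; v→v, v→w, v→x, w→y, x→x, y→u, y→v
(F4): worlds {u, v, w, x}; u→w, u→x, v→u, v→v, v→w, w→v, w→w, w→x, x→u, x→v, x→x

This is the axiom for the Euclidean property; its first-order frame correspondent is ∀x ∀y ∀z (Rxy ∧ Rxz → Ryz).
(F1): fails — Rvw and Rvv but not Rwv.
(F2): fails — Rvu and Rvu but not Ruu.
(F3): fails — Rvw and Rvv but not Rwv.
(F4): fails — Rux and Ruw but not Rxw.

none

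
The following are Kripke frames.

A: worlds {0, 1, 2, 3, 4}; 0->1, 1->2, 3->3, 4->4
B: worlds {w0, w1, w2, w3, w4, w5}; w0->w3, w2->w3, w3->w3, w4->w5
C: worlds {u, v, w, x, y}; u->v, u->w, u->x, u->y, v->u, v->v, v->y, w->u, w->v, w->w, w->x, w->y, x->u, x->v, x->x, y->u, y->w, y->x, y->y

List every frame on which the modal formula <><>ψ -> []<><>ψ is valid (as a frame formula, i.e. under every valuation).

This is the axiom for a generalized confluence (Geach) condition; its first-order frame correspondent is forall x forall y forall z ((x R^2 y & xRz) -> exists w (y = w & z R^2 w)).
A: fails — 0R²2, 0R1 but no w with 2=w and 1R²w.
B: condition met.
C: condition met.

B, C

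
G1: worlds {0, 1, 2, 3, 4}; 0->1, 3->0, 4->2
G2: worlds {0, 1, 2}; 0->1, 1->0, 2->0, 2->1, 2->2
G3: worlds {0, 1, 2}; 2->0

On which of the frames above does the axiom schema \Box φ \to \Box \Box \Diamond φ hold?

This is the axiom for a generalized confluence (Geach) condition; its first-order frame correspondent is \forall x \forall z (x R^2 z \to \exists w (xRw \wedge zRw)).
G1: fails — 3R²1 but no w with 3Rw and 1Rw.
G2: satisfies the condition.
G3: satisfies the condition.
Valid on: G2, G3.

G2, G3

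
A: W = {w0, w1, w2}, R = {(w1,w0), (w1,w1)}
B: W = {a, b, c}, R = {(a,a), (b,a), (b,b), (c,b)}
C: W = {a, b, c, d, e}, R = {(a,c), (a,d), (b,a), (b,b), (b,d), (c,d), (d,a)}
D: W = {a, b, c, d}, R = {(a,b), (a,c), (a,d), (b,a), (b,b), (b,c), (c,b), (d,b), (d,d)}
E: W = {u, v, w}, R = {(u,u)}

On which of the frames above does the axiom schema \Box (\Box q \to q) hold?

This is the axiom for shift-reflexivity; its first-order frame correspondent is \forall x \forall y (Rxy \to Ryy).
A: fails — Rw1w0 but not Rw0w0.
B: ✓.
C: fails — Rcd but not Rdd.
D: fails — Rbc but not Rcc.
E: ✓.

B, E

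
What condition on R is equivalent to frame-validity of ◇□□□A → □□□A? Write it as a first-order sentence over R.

This is a Sahlqvist (Geach-type) schema ◇^1□^3A → □^3◇^0A.
Minimal-valuation argument: fix x; take any y with xR^1y and any z with xR^3z. Set V(A) to the set of worlds R-reachable from y in exactly 3 steps. Then □^3A holds at y, so the antecedent holds at x; validity forces ◇^0A at z, giving a w with zR^0w and yR^3w.
First-order correspondent: ∀x ∀y ∀z ((xRy ∧ xR³z) → ∃w (yR³w ∧ z = w)).

∀x ∀y ∀z ((xRy ∧ xR³z) → ∃w (yR³w ∧ z = w))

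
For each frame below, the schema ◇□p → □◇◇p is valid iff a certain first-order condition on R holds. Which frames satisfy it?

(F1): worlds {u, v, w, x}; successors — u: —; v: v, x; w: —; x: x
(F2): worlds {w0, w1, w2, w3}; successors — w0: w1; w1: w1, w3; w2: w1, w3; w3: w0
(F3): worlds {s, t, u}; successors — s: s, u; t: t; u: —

(F1)

The schema corresponds to a generalized confluence (Geach) condition: ∀x ∀y ∀z ((xRy ∧ xRz) → ∃w (yRw ∧ zR²w)).
(F1): ✓.
(F2): fails — w1Rw3, w1Rw3 but no w with w3Rw and w3R²w.
(F3): fails — sRs, sRu but no w with sRw and uR²w.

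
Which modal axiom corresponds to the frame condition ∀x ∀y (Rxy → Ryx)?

r → □◇r

This is symmetry; the standard corresponding axiom is B: r → □◇r.
Suppose r→□◇r is valid. Take Rxy and set V(r)={x}. Then r at x, so □◇r at x, so ◇r at y, so some z with Ryz has r; z=x, i.e. Ryx.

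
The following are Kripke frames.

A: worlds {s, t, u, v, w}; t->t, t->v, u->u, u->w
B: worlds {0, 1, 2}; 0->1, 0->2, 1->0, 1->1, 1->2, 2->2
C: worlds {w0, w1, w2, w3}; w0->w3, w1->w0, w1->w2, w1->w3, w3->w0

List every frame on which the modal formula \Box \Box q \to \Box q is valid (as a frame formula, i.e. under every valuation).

Frame correspondent (Sahlqvist): \forall x \forall y (Rxy \to \exists z (Rxz \wedge Rzy)) — i.e. density.
A: satisfies the condition.
B: satisfies the condition.
C: fails — Rw1w2 but no z with Rw1z and Rzw2.

A, B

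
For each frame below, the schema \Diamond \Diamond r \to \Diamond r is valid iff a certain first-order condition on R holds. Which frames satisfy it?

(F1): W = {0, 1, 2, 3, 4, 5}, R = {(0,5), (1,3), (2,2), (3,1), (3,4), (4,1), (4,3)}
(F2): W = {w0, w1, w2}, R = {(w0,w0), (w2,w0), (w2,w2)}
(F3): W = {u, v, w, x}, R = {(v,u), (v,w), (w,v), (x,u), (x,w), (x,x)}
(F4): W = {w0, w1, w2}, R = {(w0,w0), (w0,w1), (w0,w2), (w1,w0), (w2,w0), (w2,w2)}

The schema corresponds to transitivity: \forall x \forall y \forall z (Rxy \wedge Ryz \to Rxz).
(F1): fails — R34 and R43 but not R33.
(F2): holds.
(F3): fails — Rxw and Rwv but not Rxv.
(F4): fails — Rw1w0 and Rw0w1 but not Rw1w1.

(F2)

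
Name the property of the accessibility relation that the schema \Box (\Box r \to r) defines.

Suppose □(□r→r) is valid. Take Rxy and set V(r)={w : Ryw}. Then at y, □r holds; since □(□r→r) at x, □r→r at y, so r at y, i.e. Ryy.
The converse is a direct semantic check.
Frame condition: \forall x \forall y (Rxy \to Ryy).

Shift-reflexivity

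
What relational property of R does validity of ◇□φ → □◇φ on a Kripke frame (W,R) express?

convergence

Suppose ◇□φ→□◇φ is valid. Take Rxy, Rxz and set V(φ)={w : Ryw}. Then □φ at y so ◇□φ at x, so □◇φ at x, so ◇φ at z, giving w with Rzw and Ryw.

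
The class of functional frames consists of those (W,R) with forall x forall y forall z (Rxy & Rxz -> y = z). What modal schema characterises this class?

A defining formula is ◇q → □q (the CD axiom).
Suppose ◇q→□q is valid. Take Rxy, Rxz and set V(q)={y}. Then ◇q at x, so □q at x, so q at z, i.e. z=y.

◇q → □q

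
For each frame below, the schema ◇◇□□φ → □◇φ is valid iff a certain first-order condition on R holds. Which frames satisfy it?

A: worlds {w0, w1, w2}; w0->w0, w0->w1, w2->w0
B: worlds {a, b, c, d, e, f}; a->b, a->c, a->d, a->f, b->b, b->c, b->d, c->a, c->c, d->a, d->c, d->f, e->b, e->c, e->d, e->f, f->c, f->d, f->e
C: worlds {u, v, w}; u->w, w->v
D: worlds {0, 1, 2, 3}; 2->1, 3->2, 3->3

This is the axiom for a generalized confluence (Geach) condition; its first-order frame correspondent is ∀x ∀y ∀z ((xR²y ∧ xRz) → ∃w (yR²w ∧ zRw)).
A: fails — w0R²w0, w0Rw1 but no w with w0R²w and w1Rw.
B: ✓.
C: fails — uR²v, uRw but no t with vR²t and wRt.
D: fails — 3R²1, 3R2 but no w with 1R²w and 2Rw.

B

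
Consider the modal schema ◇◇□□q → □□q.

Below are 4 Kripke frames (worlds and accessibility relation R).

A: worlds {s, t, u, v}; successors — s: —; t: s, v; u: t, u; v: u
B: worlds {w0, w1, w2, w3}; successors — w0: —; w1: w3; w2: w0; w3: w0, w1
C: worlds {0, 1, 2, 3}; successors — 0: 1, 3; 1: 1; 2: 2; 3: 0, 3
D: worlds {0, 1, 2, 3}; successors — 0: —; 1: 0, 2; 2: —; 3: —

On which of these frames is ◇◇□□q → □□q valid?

D

This is the axiom for a generalized confluence (Geach) condition; its first-order frame correspondent is ∀x ∀y ∀z ((xR²y ∧ xR²z) → ∃w (yR²w ∧ z = w)).
A: fails — uR²s, uR²s but no w with sR²w and s=w.
B: fails — w1R²w0, w1R²w0 but no w with w0R²w and w0=w.
C: fails — 0R²1, 0R²0 but no w with 1R²w and 0=w.
D: ✓.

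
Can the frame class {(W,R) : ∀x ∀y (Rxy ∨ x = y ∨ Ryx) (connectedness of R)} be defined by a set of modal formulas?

Any modally definable frame class is closed under disjoint unions.
Take 4 disjoint single-world reflexive frames: each is trivially connected, but their disjoint union has 4 worlds with no edge between distinct components, so it is not connected.
So the class is not modally definable.

Not modally definable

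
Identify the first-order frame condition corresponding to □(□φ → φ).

shift-reflexivity

Suppose □(□φ→φ) is valid. Take Rxy and set V(φ)={w : Ryw}. Then at y, □φ holds; since □(□φ→φ) at x, □φ→φ at y, so φ at y, i.e. Ryy.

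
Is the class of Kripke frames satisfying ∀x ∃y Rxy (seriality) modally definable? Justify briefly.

This is a Sahlqvist condition; the D axiom □p → ◇p defines it.
Suppose □p→◇p is valid. At any x set V(p)=W. Then □p at x, so ◇p at x, so x has a successor.

Yes, by □p → ◇p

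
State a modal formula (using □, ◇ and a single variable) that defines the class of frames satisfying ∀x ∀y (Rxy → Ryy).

□(□ψ → ψ)

A defining formula is □(□ψ → ψ) (the T□ axiom).
Suppose □(□ψ→ψ) is valid. Take Rxy and set V(ψ)={w : Ryw}. Then at y, □ψ holds; since □(□ψ→ψ) at x, □ψ→ψ at y, so ψ at y, i.e. Ryy.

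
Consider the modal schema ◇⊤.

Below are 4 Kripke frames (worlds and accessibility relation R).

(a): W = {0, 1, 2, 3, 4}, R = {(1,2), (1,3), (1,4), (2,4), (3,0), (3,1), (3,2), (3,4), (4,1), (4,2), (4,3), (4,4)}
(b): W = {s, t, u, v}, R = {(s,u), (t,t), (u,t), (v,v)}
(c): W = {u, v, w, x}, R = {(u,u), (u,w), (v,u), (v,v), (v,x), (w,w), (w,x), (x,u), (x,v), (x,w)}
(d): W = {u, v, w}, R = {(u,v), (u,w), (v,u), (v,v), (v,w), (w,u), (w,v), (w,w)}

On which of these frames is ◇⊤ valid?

Frame correspondent (Sahlqvist): ∀x ∃y Rxy — i.e. seriality.
(a): fails — world 0 has no successor.
(b): ✓.
(c): ✓.
(d): ✓.

(b), (c), (d)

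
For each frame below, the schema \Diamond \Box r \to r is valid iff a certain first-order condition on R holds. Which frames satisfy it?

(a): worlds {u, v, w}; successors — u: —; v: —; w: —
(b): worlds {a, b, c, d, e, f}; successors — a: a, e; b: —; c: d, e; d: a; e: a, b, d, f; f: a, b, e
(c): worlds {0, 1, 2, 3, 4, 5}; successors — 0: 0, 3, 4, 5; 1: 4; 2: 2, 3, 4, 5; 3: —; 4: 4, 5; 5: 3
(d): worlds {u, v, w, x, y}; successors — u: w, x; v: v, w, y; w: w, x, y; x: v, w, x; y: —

(a)

The schema corresponds to symmetry: \forall x \forall y (Rxy \to Ryx).
(a): holds.
(b): fails — Reb but not Rbe.
(c): fails — R45 but not R54.
(d): fails — Ruw but not Rwu.
Valid on: (a).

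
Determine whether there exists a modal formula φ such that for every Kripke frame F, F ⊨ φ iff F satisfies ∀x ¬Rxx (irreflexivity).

Not modally definable

Modal frame validity is preserved under surjective bounded morphisms.
The 5-cycle (worlds a,b,c,d,e with a→b→c→d→e→a) is irreflexive, and the map sending every world to a single reflexive point • is a surjective bounded morphism (forth: every edge maps to (•,•); back: every world has a successor). So any modal formula valid on the 5-cycle is also valid on the reflexive point, which is not irreflexive.
So no modal formula (or set of formulas) defines exactly the irreflexive frames.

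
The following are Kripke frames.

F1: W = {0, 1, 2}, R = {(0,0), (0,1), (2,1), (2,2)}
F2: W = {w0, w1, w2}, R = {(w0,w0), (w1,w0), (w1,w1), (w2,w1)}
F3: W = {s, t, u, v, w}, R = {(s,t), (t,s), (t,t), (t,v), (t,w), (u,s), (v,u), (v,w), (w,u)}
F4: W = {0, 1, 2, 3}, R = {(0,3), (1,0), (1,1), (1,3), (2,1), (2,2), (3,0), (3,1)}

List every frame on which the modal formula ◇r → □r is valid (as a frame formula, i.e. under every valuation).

The schema corresponds to partial functionality: ∀x ∀y ∀z (Rxy ∧ Rxz → y = z).
F1: fails — 0 sees both 0 and 1.
F2: fails — w1 sees both w0 and w1.
F3: fails — t sees both s and t.
F4: fails — 1 sees both 0 and 1.
Valid on no frame.

none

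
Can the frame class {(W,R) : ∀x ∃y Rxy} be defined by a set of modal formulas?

This is a Sahlqvist condition; the D axiom □p → ◇p defines it.

Definable; □p → ◇p defines it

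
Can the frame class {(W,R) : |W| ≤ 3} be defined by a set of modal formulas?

Modal frame validity is preserved under disjoint unions.
Any modal formula valid on each of 4 disjoint one-world frames is valid on their disjoint union (validity is preserved under disjoint unions). Each one-world frame has |W|=1≤3, but the union has |W|=4.
So the class is not modally definable.

No — not modally definable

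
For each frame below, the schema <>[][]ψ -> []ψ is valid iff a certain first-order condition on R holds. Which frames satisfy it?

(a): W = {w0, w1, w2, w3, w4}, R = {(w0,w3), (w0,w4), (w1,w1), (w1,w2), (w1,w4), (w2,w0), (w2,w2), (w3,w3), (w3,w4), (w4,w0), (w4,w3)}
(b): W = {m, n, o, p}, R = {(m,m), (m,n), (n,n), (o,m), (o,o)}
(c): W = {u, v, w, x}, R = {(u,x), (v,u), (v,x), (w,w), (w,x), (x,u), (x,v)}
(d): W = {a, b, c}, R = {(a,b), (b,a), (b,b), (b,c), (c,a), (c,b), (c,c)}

This is the axiom for a generalized confluence (Geach) condition; its first-order frame correspondent is forall x forall y forall z ((xRy & xRz) -> exists w (y R^2 w & z = w)).
(a): fails — w1Rw2, w1Rw1 but no w with w2R²w and w1=w.
(b): fails — mRn, mRm but no w with nR²w and m=w.
(c): fails — vRu, vRx but no t with uR²t and x=t.
(d): holds.
Valid on: (d).

(d)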